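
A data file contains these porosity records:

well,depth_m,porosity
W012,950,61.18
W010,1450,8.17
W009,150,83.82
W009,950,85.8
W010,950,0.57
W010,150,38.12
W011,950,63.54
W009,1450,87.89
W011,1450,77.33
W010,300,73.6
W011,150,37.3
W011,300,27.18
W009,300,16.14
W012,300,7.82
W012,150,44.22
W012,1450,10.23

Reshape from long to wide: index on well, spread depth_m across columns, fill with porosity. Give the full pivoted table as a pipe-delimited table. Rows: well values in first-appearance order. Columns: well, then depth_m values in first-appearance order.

| well | 950 | 1450 | 150 | 300 |
| W012 | 61.18 | 10.23 | 44.22 | 7.82 |
| W010 | 0.57 | 8.17 | 38.12 | 73.6 |
| W009 | 85.8 | 87.89 | 83.82 | 16.14 |
| W011 | 63.54 | 77.33 | 37.3 | 27.18 |

Columns: well plus the 4 distinct depth_m values (950, 1450, 150, 300).
For example, row W012 column 950 takes porosity=61.18 from the long row (W012, 950).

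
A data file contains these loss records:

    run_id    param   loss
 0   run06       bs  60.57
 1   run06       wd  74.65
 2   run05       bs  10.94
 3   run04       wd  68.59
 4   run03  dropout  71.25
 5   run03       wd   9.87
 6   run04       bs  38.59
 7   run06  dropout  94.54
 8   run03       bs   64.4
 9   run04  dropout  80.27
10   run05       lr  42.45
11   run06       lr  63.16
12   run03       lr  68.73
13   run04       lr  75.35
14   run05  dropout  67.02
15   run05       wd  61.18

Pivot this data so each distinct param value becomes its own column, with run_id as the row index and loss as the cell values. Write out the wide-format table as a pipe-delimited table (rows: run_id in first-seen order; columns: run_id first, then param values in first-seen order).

| run_id | bs | wd | dropout | lr |
| run06 | 60.57 | 74.65 | 94.54 | 63.16 |
| run05 | 10.94 | 61.18 | 67.02 | 42.45 |
| run04 | 38.59 | 68.59 | 80.27 | 75.35 |
| run03 | 64.4 | 9.87 | 71.25 | 68.73 |

Columns: run_id plus the 4 distinct param values (bs, wd, dropout, lr).
For example, row run06 column bs takes loss=60.57 from the long row (run06, bs).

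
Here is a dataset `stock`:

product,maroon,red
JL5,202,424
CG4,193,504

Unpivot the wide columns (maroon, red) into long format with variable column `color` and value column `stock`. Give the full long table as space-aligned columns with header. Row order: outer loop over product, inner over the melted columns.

Each (product, column) pair becomes one row: 2 × 2 = 4 rows.
For example, (JL5, maroon) → stock=202.

product  color   stock
JL5      maroon  202  
JL5      red     424  
CG4      maroon  193  
CG4      red     504  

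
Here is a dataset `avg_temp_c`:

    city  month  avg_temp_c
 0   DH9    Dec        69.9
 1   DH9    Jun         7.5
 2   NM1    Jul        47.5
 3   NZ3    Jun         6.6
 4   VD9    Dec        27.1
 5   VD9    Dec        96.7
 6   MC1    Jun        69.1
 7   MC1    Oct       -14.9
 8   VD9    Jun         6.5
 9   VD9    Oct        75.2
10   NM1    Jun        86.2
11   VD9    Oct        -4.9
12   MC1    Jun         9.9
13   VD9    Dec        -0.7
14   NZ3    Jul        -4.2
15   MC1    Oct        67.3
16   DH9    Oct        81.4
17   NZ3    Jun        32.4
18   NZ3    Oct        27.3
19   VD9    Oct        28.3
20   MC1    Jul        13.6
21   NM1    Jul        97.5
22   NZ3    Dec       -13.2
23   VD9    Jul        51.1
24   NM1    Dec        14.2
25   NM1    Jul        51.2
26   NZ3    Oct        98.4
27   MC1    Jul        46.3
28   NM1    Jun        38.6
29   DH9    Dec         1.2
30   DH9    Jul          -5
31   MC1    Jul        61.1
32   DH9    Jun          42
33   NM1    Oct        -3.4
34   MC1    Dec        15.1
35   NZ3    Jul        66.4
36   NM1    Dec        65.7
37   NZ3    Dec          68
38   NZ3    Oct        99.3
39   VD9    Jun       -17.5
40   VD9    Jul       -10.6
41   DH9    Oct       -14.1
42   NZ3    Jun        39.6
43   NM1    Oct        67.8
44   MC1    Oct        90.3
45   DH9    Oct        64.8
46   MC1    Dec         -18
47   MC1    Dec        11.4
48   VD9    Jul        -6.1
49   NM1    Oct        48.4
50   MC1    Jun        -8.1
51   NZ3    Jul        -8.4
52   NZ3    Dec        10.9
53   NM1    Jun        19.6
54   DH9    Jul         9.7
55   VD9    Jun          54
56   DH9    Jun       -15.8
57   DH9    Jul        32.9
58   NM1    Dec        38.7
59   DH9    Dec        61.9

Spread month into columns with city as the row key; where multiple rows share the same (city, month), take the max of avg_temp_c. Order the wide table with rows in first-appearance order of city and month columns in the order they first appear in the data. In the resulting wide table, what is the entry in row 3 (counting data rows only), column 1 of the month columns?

With rows in first-appearance order of city, row 3 is city=NZ3. month columns in first-appearance order: Dec, Jun, Jul, Oct; column 1 is Dec.
Long rows with city=NZ3, month=Dec: max(-13.2, 68, 10.9) = 68.

68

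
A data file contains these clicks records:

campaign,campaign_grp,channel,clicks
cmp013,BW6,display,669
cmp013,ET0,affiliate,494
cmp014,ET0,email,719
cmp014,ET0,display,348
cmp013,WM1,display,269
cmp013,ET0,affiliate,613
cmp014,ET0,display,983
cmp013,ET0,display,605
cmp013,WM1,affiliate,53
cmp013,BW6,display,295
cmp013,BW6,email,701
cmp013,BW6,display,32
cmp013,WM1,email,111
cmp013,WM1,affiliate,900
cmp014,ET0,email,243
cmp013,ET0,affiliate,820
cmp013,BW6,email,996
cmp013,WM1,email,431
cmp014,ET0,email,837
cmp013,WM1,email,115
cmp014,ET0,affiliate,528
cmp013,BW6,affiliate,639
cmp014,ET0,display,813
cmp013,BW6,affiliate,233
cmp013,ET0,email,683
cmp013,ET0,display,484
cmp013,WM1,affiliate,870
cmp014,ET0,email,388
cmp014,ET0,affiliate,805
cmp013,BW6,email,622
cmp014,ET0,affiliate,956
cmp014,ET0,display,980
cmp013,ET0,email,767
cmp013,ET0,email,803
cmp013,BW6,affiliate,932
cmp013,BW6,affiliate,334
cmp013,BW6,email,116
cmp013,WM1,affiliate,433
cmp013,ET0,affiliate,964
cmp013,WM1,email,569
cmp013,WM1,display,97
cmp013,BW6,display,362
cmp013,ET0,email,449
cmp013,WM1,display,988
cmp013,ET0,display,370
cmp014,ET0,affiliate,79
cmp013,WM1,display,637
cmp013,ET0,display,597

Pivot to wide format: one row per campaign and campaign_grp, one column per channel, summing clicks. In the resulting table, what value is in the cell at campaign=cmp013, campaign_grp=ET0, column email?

2702

Rows with campaign=cmp013, campaign_grp=ET0 and channel=email: clicks values are 683, 767, 803, 449.
683 + 767 + 803 + 449 = 2702.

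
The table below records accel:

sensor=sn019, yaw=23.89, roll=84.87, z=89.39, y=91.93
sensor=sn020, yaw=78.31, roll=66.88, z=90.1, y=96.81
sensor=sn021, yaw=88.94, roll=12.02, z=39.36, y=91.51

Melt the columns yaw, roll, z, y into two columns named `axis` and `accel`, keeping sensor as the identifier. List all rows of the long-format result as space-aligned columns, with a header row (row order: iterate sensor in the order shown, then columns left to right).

sensor  axis  accel
sn019   yaw   23.89
sn019   roll  84.87
sn019   z     89.39
sn019   y     91.93
sn020   yaw   78.31
sn020   roll  66.88
sn020   z     90.1 
sn020   y     96.81
sn021   yaw   88.94
sn021   roll  12.02
sn021   z     39.36
sn021   y     91.51

Each (sensor, column) pair becomes one row: 3 × 4 = 12 rows.
For example, (sn019, yaw) → accel=23.89.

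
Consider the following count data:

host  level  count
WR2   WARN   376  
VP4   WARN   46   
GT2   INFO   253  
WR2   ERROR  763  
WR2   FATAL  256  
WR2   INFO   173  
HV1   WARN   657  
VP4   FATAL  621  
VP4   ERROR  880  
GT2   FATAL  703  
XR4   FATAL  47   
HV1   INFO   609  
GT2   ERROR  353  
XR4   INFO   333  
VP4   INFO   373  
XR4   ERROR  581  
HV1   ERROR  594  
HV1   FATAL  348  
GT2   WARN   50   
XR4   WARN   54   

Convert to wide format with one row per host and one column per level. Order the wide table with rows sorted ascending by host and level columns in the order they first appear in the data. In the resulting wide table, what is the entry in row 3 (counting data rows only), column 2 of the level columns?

373

With rows sorted ascending by host, row 3 is host=VP4. level columns in first-appearance order: WARN, INFO, ERROR, FATAL; column 2 is INFO.
Long rows with host=VP4, level=INFO: count = 373.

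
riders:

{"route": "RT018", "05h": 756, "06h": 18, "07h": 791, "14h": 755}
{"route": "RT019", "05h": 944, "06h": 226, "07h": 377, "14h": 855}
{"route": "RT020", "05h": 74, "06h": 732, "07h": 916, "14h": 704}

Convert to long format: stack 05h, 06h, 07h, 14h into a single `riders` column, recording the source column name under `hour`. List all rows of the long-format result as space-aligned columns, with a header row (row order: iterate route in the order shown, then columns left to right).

Each (route, column) pair becomes one row: 3 × 4 = 12 rows.
For example, (RT018, 05h) → riders=756.

route  hour  riders
RT018  05h   756   
RT018  06h   18    
RT018  07h   791   
RT018  14h   755   
RT019  05h   944   
RT019  06h   226   
RT019  07h   377   
RT019  14h   855   
RT020  05h   74    
RT020  06h   732   
RT020  07h   916   
RT020  14h   704   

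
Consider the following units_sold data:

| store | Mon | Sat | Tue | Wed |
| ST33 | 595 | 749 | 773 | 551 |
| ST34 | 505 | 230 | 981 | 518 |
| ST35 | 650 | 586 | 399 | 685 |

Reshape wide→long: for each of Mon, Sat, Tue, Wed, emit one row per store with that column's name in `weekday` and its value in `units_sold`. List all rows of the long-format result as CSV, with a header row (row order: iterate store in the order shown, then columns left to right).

store,weekday,units_sold
ST33,Mon,595
ST33,Sat,749
ST33,Tue,773
ST33,Wed,551
ST34,Mon,505
ST34,Sat,230
ST34,Tue,981
ST34,Wed,518
ST35,Mon,650
ST35,Sat,586
ST35,Tue,399
ST35,Wed,685

Each (store, column) pair becomes one row: 3 × 4 = 12 rows.
For example, (ST33, Mon) → units_sold=595.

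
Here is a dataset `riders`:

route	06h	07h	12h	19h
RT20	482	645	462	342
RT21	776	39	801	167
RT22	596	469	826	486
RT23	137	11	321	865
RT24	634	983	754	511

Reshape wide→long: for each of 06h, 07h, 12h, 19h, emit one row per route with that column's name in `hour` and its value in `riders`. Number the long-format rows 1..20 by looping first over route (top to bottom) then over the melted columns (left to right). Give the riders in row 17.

20 rows total (5 × 4). Row 17: index ⌊(17-1)/4⌋ = 4 into route → RT24; (17-1) mod 4 = 0 into the melted columns → 06h.
So row 17 is (RT24, 06h, 634); riders = 634.

634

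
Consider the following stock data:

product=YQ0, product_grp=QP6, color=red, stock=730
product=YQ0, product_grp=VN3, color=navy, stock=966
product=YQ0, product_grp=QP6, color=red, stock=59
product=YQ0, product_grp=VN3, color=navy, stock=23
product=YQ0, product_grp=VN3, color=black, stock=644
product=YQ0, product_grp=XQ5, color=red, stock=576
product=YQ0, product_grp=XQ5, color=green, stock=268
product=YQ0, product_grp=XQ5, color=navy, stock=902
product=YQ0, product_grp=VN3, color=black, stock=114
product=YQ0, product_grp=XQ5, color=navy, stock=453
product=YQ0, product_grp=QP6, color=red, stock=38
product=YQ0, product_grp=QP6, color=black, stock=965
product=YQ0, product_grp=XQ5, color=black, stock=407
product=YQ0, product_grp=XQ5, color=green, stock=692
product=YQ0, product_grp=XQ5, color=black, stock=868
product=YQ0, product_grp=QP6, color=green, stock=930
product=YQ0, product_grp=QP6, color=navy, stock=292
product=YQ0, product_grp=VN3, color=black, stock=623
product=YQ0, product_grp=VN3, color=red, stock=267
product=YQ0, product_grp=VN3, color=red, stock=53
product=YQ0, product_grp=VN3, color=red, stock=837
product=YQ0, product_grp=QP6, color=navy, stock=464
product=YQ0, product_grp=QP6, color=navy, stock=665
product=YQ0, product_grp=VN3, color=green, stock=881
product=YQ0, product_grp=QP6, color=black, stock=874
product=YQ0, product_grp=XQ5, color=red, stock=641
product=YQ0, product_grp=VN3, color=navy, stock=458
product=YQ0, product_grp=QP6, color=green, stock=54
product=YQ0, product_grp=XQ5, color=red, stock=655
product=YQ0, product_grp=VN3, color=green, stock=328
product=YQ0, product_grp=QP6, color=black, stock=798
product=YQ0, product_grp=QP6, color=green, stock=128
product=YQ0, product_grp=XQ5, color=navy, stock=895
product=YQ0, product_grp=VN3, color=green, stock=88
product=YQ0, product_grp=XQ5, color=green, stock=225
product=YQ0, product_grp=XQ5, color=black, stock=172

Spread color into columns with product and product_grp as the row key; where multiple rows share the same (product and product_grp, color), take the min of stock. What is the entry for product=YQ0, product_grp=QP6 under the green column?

Rows with product=YQ0, product_grp=QP6 and color=green: stock values are 930, 54, 128.
min(930, 54, 128) = 54.

54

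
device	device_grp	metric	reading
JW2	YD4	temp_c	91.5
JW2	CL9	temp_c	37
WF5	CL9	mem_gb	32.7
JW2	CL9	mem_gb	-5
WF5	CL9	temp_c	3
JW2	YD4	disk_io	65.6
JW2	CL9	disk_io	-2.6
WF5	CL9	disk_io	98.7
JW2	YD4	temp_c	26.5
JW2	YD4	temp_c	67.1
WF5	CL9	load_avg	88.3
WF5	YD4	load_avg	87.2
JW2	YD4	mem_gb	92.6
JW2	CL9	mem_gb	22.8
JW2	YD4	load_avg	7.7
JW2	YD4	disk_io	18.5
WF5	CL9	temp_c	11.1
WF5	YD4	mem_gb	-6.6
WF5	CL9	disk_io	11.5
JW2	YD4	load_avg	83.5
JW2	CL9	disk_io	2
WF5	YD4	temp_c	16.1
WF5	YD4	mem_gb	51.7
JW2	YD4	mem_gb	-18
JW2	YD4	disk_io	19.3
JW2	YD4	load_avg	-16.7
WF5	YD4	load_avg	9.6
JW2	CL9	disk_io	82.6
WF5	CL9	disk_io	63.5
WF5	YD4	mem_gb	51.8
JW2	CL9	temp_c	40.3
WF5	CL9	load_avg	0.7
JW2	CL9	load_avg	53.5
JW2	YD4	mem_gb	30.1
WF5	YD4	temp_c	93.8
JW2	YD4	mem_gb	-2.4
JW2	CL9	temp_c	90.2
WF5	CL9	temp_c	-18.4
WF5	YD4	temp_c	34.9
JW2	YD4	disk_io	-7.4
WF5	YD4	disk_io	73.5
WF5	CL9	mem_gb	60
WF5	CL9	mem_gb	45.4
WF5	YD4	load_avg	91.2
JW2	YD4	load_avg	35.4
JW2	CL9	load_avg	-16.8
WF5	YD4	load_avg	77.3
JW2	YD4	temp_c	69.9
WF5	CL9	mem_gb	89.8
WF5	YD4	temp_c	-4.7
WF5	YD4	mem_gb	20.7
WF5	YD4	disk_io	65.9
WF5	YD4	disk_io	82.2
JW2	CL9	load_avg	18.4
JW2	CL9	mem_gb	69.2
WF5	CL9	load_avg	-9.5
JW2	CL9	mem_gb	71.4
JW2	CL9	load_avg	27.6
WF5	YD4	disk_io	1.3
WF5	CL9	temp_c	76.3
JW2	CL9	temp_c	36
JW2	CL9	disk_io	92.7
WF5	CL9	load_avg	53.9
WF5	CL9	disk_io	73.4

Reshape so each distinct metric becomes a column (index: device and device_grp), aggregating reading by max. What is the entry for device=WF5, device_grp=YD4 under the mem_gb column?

51.8

Rows with device=WF5, device_grp=YD4 and metric=mem_gb: reading values are -6.6, 51.7, 51.8, 20.7.
max(-6.6, 51.7, 51.8, 20.7) = 51.8.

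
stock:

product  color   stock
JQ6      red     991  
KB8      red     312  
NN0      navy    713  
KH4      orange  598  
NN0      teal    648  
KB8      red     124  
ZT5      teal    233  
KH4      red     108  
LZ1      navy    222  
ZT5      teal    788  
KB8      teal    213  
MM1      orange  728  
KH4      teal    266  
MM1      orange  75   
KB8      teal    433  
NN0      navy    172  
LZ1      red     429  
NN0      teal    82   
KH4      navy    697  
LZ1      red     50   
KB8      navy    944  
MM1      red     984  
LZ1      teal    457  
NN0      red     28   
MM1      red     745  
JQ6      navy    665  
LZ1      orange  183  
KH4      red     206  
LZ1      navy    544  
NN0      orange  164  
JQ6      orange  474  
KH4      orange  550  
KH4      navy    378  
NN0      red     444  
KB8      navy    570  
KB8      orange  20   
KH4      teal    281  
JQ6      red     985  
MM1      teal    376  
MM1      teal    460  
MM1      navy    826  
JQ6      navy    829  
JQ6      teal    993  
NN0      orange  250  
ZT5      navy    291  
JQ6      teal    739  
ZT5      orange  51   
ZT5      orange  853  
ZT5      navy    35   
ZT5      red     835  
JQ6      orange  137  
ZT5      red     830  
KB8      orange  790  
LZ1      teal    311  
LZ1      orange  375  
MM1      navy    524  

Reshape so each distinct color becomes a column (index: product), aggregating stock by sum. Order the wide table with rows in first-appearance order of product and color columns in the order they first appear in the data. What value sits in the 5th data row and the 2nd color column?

With rows in first-appearance order of product, row 5 is product=ZT5. color columns in first-appearance order: red, navy, orange, teal; column 2 is navy.
Long rows with product=ZT5, color=navy: 291 + 35 = 326.

326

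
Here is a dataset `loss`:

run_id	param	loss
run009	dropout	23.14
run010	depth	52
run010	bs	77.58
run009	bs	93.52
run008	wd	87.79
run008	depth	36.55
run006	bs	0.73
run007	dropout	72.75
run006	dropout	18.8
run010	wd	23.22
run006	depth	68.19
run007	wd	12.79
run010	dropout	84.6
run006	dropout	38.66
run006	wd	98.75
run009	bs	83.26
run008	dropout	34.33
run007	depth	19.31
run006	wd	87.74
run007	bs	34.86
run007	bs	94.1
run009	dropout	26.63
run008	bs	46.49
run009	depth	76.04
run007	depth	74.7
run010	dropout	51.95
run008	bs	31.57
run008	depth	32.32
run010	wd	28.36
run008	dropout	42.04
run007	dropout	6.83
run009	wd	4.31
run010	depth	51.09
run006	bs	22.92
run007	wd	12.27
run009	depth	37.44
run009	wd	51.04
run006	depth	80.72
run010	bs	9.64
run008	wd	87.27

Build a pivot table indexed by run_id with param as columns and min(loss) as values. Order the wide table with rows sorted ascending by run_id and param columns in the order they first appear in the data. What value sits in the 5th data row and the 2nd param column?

51.09

With rows sorted ascending by run_id, row 5 is run_id=run010. param columns in first-appearance order: dropout, depth, bs, wd; column 2 is depth.
Long rows with run_id=run010, param=depth: min(52, 51.09) = 51.09.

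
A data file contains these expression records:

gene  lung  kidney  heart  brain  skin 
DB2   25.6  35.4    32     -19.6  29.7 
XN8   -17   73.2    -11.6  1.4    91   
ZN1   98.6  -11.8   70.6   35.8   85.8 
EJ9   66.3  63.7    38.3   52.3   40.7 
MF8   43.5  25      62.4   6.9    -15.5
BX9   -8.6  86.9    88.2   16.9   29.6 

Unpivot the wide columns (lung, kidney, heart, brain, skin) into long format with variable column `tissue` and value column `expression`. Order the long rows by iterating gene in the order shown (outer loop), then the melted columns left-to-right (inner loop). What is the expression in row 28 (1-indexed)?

30 rows total (6 × 5). Row 28: index ⌊(28-1)/5⌋ = 5 into gene → BX9; (28-1) mod 5 = 2 into the melted columns → heart.
So row 28 is (BX9, heart, 88.2); expression = 88.2.

88.2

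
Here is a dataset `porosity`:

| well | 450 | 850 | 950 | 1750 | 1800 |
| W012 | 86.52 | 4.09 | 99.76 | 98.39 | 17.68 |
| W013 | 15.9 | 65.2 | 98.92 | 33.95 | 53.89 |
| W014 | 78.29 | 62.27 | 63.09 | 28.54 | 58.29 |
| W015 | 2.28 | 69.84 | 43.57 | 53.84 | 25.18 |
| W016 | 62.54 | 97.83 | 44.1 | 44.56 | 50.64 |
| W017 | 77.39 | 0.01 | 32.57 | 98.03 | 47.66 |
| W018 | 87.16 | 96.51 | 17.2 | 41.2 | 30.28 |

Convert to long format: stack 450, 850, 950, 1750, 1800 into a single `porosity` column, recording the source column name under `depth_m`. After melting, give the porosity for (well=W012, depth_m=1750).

Unpivoting turns each (well, wide-column) pair into one long row.
The wide cell at row W012, column 1750 holds 98.39, so the long row (W012, 1750) has porosity=98.39.

98.39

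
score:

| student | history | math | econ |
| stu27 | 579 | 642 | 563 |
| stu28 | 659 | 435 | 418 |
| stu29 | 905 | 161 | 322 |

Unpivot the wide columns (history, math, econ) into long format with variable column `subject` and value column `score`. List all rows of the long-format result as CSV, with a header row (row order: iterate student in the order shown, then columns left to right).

Each (student, column) pair becomes one row: 3 × 3 = 9 rows.
For example, (stu27, history) → score=579.

student,subject,score
stu27,history,579
stu27,math,642
stu27,econ,563
stu28,history,659
stu28,math,435
stu28,econ,418
stu29,history,905
stu29,math,161
stu29,econ,322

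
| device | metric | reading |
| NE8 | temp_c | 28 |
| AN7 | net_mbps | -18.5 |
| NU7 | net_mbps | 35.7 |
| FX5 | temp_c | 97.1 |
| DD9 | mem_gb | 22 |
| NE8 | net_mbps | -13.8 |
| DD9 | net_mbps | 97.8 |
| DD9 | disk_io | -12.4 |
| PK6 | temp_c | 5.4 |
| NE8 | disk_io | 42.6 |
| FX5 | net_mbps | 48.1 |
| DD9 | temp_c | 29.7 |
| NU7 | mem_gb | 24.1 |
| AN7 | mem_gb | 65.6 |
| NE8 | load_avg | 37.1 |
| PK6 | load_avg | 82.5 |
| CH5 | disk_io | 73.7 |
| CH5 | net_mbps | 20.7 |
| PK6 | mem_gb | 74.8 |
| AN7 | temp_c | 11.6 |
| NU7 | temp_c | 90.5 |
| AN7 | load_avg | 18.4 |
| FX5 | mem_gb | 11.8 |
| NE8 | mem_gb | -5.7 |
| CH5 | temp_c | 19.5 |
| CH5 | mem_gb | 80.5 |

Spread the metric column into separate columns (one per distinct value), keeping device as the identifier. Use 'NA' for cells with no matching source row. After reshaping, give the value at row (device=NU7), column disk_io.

NA

No long-format row has device=NU7 and metric=disk_io, so the cell is NA.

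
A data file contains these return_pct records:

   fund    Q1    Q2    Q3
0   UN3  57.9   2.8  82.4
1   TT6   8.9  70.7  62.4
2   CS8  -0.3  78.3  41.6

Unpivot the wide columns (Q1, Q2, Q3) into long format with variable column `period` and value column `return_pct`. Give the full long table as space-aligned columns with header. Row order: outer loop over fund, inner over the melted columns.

fund  period  return_pct
UN3   Q1      57.9      
UN3   Q2      2.8       
UN3   Q3      82.4      
TT6   Q1      8.9       
TT6   Q2      70.7      
TT6   Q3      62.4      
CS8   Q1      -0.3      
CS8   Q2      78.3      
CS8   Q3      41.6      

Each (fund, column) pair becomes one row: 3 × 3 = 9 rows.
For example, (UN3, Q1) → return_pct=57.9.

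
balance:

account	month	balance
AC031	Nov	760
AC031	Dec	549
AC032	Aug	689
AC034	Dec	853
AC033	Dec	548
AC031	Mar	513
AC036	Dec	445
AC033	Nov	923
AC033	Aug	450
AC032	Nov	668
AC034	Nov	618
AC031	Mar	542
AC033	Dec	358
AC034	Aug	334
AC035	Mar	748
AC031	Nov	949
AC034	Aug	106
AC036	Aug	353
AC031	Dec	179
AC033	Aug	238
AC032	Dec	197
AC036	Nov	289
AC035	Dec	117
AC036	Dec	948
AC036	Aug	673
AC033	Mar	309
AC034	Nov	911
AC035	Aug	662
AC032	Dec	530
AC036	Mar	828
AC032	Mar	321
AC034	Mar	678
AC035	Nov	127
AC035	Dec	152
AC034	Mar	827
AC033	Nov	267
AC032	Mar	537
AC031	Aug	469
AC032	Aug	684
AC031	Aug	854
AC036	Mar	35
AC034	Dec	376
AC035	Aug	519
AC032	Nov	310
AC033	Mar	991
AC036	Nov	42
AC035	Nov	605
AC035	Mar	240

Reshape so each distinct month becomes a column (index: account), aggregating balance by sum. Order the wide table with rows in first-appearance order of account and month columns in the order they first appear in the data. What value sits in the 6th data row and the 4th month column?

With rows in first-appearance order of account, row 6 is account=AC035. month columns in first-appearance order: Nov, Dec, Aug, Mar; column 4 is Mar.
Long rows with account=AC035, month=Mar: 748 + 240 = 988.

988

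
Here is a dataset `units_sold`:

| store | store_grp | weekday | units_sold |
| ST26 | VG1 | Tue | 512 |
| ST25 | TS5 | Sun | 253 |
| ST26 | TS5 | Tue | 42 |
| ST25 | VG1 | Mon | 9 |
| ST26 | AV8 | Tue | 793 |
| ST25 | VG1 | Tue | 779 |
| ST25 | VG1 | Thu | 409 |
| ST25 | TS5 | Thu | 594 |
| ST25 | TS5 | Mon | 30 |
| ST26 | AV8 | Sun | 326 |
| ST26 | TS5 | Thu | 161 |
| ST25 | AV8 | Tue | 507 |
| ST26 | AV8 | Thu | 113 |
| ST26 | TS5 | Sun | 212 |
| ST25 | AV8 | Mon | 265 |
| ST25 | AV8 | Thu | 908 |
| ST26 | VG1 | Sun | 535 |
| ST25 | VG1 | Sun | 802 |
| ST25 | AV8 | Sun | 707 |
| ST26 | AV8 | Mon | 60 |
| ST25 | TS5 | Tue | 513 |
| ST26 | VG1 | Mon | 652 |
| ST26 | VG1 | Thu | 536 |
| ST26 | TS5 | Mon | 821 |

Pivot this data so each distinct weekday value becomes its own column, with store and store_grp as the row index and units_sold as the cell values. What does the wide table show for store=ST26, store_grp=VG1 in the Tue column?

Wide layout: rows indexed by store and store_grp, columns are the 4 distinct weekday values (Tue, Sun, Mon, Thu).
Cell (store=ST26, store_grp=VG1, weekday=Tue) draws from the long row where store=ST26, store_grp=VG1 and weekday=Tue, which has units_sold=512.

512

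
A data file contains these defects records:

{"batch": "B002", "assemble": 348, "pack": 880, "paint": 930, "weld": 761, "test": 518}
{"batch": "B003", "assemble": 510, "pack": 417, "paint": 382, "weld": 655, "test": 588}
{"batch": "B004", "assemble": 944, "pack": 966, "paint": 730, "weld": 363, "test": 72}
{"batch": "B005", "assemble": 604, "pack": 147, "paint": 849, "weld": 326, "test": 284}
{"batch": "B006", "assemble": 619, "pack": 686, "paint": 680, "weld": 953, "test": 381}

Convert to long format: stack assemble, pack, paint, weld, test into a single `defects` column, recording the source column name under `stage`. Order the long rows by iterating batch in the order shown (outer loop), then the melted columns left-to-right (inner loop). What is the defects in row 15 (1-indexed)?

72

25 rows total (5 × 5). Row 15: index ⌊(15-1)/5⌋ = 2 into batch → B004; (15-1) mod 5 = 4 into the melted columns → test.
So row 15 is (B004, test, 72); defects = 72.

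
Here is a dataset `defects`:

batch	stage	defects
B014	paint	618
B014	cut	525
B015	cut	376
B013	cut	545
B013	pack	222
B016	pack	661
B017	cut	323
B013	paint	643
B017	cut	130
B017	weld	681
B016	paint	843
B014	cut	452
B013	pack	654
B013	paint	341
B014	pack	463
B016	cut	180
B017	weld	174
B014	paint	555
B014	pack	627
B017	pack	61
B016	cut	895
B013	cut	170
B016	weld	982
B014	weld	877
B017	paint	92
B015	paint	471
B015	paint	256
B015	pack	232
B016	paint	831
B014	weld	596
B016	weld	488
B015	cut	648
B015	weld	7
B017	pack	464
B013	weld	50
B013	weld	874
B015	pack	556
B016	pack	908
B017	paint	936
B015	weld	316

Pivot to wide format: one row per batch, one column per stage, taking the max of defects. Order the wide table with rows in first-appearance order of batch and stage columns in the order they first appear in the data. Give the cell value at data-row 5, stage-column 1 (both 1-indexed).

With rows in first-appearance order of batch, row 5 is batch=B017. stage columns in first-appearance order: paint, cut, pack, weld; column 1 is paint.
Long rows with batch=B017, stage=paint: max(92, 936) = 936.

936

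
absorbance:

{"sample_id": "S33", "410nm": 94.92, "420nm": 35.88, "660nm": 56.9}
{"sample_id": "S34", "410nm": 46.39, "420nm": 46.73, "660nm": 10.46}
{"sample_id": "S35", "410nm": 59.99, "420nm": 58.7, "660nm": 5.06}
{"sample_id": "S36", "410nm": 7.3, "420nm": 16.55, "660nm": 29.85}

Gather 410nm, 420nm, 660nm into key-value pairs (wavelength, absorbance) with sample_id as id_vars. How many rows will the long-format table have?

4 sample_id values × 3 melted columns = 12 rows.

12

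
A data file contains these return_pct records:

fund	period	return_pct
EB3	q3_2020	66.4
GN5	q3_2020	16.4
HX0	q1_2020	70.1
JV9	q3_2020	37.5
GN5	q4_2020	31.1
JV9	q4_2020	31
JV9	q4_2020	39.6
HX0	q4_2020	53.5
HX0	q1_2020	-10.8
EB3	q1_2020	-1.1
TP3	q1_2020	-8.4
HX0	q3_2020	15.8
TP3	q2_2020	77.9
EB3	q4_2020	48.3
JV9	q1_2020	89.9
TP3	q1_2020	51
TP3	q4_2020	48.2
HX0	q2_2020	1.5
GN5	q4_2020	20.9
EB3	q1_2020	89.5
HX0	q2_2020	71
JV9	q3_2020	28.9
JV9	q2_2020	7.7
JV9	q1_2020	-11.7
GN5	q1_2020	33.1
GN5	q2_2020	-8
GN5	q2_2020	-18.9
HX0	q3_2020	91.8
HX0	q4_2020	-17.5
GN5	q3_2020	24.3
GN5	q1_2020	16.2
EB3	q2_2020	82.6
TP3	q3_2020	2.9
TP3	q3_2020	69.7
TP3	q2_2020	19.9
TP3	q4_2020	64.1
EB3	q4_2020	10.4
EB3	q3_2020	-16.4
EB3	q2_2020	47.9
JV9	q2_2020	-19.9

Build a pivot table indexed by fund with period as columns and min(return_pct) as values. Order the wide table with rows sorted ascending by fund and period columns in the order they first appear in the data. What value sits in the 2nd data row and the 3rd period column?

With rows sorted ascending by fund, row 2 is fund=GN5. period columns in first-appearance order: q3_2020, q1_2020, q4_2020, q2_2020; column 3 is q4_2020.
Long rows with fund=GN5, period=q4_2020: min(31.1, 20.9) = 20.9.

20.9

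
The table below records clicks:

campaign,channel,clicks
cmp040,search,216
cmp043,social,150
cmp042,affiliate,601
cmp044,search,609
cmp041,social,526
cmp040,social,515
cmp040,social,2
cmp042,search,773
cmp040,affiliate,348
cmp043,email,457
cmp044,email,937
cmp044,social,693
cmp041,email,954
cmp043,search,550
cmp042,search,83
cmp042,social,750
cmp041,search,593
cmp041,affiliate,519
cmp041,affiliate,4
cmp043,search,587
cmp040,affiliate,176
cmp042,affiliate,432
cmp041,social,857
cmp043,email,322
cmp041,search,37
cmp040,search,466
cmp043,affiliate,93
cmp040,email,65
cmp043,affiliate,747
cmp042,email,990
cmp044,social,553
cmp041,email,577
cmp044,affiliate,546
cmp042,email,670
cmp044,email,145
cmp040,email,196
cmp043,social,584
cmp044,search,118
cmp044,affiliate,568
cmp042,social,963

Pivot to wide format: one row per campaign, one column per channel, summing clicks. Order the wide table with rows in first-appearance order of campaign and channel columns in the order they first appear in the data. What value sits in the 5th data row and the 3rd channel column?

With rows in first-appearance order of campaign, row 5 is campaign=cmp041. channel columns in first-appearance order: search, social, affiliate, email; column 3 is affiliate.
Long rows with campaign=cmp041, channel=affiliate: 519 + 4 = 523.

523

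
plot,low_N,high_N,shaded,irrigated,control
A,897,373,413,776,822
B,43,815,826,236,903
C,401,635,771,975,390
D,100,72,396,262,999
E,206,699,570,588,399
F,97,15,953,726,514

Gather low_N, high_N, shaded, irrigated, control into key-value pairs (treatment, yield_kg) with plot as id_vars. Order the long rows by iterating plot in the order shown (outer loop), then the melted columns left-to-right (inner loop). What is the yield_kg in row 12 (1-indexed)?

635

30 rows total (6 × 5). Row 12: index ⌊(12-1)/5⌋ = 2 into plot → C; (12-1) mod 5 = 1 into the melted columns → high_N.
So row 12 is (C, high_N, 635); yield_kg = 635.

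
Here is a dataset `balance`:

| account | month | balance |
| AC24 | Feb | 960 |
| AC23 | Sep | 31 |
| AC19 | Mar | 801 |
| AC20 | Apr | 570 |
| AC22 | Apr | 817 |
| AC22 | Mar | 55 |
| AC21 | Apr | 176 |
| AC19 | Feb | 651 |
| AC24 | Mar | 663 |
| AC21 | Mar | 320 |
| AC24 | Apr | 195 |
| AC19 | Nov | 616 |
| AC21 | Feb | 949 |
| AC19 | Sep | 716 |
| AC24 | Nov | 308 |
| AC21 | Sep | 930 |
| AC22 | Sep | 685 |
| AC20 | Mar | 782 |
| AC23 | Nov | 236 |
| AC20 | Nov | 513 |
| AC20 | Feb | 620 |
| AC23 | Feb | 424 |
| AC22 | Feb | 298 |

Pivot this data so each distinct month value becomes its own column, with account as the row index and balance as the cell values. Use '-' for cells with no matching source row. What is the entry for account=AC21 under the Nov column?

No long-format row has account=AC21 and month=Nov, so the cell is -.

-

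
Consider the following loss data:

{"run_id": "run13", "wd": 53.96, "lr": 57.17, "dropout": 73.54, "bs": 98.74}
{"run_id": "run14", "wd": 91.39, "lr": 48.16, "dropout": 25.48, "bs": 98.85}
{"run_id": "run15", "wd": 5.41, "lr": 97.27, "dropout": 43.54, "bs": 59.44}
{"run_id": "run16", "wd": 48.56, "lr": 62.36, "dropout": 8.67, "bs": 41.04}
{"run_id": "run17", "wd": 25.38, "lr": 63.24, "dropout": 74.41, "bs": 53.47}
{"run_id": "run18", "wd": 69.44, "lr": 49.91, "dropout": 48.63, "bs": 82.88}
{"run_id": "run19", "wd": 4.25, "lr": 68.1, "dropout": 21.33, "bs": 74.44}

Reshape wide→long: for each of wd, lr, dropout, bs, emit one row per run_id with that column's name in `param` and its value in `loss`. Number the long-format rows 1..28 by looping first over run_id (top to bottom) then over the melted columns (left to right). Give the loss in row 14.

62.36

28 rows total (7 × 4). Row 14: index ⌊(14-1)/4⌋ = 3 into run_id → run16; (14-1) mod 4 = 1 into the melted columns → lr.
So row 14 is (run16, lr, 62.36); loss = 62.36.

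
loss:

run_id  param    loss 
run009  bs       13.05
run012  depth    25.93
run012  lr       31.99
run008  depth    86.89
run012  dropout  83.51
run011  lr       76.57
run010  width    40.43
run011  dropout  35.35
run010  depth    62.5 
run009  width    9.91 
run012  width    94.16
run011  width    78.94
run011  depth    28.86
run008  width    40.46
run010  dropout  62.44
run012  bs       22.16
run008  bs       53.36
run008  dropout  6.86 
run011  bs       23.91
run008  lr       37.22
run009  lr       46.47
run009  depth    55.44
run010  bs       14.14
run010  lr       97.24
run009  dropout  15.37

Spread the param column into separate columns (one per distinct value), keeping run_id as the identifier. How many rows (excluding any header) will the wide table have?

5

5 distinct run_id values → 5 rows.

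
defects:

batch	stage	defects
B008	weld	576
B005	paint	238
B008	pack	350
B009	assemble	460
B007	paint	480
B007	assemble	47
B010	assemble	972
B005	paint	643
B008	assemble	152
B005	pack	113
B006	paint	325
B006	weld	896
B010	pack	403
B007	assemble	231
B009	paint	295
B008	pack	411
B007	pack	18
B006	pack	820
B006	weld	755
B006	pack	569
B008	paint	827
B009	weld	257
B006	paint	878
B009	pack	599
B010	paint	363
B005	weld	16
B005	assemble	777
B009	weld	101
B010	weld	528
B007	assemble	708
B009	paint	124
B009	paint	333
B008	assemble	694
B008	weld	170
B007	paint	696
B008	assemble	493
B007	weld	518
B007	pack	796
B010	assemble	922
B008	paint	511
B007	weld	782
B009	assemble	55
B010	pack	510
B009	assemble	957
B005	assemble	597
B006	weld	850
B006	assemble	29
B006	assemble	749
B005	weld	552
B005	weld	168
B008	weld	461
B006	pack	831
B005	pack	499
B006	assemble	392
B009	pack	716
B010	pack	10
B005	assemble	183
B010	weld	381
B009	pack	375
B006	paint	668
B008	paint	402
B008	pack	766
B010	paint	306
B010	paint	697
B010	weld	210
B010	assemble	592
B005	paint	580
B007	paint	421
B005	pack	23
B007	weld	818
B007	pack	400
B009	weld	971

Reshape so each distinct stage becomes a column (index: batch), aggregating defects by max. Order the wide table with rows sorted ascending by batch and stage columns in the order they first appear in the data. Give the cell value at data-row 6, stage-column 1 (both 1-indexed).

528

With rows sorted ascending by batch, row 6 is batch=B010. stage columns in first-appearance order: weld, paint, pack, assemble; column 1 is weld.
Long rows with batch=B010, stage=weld: max(528, 381, 210) = 528.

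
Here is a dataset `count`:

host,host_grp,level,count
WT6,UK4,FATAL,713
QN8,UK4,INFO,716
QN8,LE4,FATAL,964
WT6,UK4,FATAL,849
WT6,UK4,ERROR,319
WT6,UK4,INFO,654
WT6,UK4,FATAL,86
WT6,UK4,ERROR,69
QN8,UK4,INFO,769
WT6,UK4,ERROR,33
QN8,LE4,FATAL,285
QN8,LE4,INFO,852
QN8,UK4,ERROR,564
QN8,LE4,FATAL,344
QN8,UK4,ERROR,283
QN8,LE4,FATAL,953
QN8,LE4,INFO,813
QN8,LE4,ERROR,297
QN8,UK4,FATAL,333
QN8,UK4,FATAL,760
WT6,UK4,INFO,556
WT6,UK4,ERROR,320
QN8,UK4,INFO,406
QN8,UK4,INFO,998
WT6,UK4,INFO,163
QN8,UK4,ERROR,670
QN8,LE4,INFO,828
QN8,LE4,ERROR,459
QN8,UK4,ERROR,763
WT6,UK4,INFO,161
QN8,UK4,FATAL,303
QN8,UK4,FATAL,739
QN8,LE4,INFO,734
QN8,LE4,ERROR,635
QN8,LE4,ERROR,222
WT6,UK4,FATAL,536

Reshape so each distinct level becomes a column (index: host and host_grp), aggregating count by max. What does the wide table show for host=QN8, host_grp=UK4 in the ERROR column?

763

Rows with host=QN8, host_grp=UK4 and level=ERROR: count values are 564, 283, 670, 763.
max(564, 283, 670, 763) = 763.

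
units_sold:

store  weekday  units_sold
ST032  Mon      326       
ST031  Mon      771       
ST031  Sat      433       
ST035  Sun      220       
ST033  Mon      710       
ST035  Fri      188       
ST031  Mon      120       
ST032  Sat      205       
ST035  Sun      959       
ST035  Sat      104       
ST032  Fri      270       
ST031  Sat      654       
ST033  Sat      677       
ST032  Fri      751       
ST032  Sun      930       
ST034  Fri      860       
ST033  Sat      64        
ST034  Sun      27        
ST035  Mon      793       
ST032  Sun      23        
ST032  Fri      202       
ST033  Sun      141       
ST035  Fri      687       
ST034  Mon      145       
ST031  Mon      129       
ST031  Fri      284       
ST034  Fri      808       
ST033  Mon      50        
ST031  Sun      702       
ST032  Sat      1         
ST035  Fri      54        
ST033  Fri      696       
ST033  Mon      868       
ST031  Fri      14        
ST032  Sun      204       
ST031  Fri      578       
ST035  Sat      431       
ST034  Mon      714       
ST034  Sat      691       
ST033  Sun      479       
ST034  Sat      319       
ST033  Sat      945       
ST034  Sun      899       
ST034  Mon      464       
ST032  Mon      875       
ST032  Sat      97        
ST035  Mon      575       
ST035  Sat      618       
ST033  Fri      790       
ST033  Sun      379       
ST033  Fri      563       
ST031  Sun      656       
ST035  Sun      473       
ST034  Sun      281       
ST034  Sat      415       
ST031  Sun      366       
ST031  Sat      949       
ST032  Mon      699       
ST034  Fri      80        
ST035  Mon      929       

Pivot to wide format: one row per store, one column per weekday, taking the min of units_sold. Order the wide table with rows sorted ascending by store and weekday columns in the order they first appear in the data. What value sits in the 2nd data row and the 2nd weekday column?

With rows sorted ascending by store, row 2 is store=ST032. weekday columns in first-appearance order: Mon, Sat, Sun, Fri; column 2 is Sat.
Long rows with store=ST032, weekday=Sat: min(205, 1, 97) = 1.

1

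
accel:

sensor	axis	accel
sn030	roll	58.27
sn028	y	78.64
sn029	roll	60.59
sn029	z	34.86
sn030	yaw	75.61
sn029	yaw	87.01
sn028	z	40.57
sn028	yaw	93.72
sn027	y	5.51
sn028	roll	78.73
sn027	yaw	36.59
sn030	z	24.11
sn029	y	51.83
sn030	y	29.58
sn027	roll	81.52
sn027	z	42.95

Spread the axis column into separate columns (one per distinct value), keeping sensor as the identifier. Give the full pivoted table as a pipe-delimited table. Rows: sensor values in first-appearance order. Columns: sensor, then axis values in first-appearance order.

| sensor | roll | y | z | yaw |
| sn030 | 58.27 | 29.58 | 24.11 | 75.61 |
| sn028 | 78.73 | 78.64 | 40.57 | 93.72 |
| sn029 | 60.59 | 51.83 | 34.86 | 87.01 |
| sn027 | 81.52 | 5.51 | 42.95 | 36.59 |

Columns: sensor plus the 4 distinct axis values (roll, y, z, yaw).
For example, row sn030 column roll takes accel=58.27 from the long row (sn030, roll).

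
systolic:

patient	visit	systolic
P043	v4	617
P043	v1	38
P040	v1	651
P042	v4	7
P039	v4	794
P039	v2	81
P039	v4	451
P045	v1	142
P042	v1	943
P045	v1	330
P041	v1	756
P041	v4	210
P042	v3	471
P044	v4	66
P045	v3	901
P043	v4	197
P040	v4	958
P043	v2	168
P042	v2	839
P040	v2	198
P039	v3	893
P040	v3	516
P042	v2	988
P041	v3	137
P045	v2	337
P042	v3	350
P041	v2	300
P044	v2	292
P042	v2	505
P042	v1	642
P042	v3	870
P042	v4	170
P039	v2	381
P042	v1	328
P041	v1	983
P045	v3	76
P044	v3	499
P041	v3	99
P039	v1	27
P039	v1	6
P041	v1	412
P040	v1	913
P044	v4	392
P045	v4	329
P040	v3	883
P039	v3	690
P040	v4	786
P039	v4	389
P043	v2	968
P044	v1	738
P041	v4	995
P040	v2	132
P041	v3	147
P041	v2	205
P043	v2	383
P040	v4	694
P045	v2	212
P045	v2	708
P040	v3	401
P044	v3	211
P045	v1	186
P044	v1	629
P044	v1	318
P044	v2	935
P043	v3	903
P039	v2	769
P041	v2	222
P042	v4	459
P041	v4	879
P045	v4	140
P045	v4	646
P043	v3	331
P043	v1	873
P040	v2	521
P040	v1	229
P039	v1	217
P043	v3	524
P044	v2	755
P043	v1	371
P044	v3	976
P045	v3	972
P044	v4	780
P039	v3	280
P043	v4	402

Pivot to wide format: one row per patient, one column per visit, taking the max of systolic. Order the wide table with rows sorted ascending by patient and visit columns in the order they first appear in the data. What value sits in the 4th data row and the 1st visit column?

459

With rows sorted ascending by patient, row 4 is patient=P042. visit columns in first-appearance order: v4, v1, v2, v3; column 1 is v4.
Long rows with patient=P042, visit=v4: max(7, 170, 459) = 459.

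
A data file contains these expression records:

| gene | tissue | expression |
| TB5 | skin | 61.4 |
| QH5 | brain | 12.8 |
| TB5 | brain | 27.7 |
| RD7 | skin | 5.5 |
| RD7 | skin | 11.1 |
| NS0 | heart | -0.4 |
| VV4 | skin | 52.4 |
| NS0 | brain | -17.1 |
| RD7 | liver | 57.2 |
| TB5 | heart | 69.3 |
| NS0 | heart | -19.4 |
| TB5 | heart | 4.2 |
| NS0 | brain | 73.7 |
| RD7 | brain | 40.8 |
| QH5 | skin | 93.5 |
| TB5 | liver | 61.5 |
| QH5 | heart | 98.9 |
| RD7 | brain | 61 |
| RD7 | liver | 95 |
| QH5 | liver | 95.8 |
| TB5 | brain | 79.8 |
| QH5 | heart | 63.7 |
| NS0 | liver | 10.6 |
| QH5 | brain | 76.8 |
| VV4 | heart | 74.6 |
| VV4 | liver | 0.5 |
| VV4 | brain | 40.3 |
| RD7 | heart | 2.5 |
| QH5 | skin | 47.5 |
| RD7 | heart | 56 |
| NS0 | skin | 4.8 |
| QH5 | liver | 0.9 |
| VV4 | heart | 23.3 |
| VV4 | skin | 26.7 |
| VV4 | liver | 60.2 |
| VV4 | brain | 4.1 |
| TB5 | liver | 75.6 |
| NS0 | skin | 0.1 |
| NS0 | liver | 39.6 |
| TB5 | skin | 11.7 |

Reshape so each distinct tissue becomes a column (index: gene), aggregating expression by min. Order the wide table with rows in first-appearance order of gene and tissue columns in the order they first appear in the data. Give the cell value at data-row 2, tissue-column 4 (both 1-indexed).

0.9

With rows in first-appearance order of gene, row 2 is gene=QH5. tissue columns in first-appearance order: skin, brain, heart, liver; column 4 is liver.
Long rows with gene=QH5, tissue=liver: min(95.8, 0.9) = 0.9.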